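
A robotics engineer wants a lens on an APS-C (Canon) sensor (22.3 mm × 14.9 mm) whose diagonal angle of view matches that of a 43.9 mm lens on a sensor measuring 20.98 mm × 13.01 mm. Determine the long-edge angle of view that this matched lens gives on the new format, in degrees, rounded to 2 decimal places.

26.32°

Sensor diagonal = √(20.98² + 13.01²) = √609.4205 ≈ 24.6864 mm.
Sensor diagonal = √(22.3² + 14.9²) = √719.3000 ≈ 26.8198 mm.
Equal diagonal AOV ⇒ f₂ = f₁ · 26.8198/24.6864 = 43.9 × 1.08642 ≈ 47.6937 mm.
Long-edge AOV on the new format = 2·arctan(22.3 / (2 × 47.6937)) = 2·arctan(0.23378) ≈ 26.3170°.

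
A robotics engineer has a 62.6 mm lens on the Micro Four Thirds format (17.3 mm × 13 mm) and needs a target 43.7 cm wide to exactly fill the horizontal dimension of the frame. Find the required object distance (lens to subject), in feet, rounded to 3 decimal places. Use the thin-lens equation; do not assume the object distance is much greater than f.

5.393 ft

W: 43.7 cm = 437 mm.
Magnification m = w/W = dᵢ/dₒ; combined with 1/f = 1/dₒ + 1/dᵢ this gives dₒ = f·(1 + W/w).
dₒ = 62.6 mm × (1 + 437/17.3) = 62.6 × 26.2601 ≈ 1643.883 mm = 1643.883/304.8 ft = 5.39332 ft.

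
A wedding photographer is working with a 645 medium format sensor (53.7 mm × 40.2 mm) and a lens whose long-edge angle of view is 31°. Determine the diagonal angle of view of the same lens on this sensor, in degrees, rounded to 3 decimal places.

38.215°

From the long-edge AOV: f = 53.7 / (2·tan(15.5°)) = 53.7 / 0.55465 ≈ 96.8180 mm.
Sensor diagonal = √(53.7² + 40.2²) = √4499.7300 ≈ 67.0800 mm.
Diagonal AOV = 2·arctan(67.0800 / (2 × 96.8180)) = 2·arctan(0.34642) ≈ 38.2146°.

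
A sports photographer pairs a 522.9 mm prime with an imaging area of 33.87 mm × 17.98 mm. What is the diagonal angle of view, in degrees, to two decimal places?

4.20°

Sensor diagonal = √(33.87² + 17.98²) = √1470.4573 ≈ 38.3465 mm.
Angle of view α = 2·arctan(d/2f) with d = 38.3465 mm and f = 522.9 mm.
d/2f = 0.03667; arctan(0.03667) ≈ 2.0999°, so α ≈ 4.1999°.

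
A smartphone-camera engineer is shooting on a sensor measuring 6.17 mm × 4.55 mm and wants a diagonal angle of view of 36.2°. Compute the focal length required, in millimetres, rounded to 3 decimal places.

Sensor diagonal = √(6.17² + 4.55²) = √58.7714 ≈ 7.6663 mm.
From α = 2·arctan(d/2f) we get f = d / (2·tan(α/2)).
With d = 7.6663 mm and α/2 = 18.1°, tan(α/2) ≈ 0.32685, so f ≈ 7.6663 / 0.65370 ≈ 11.7275 mm.

11.727 mm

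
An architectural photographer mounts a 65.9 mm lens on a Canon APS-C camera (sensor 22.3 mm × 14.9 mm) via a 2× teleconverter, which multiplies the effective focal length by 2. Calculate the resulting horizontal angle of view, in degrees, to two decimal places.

Effective focal length f = 65.9 × 2 = 131.8 mm.
α = 2·arctan(22.3 / (2 × 131.8)) = 2·arctan(0.08460) ≈ 9.6712°.

9.67°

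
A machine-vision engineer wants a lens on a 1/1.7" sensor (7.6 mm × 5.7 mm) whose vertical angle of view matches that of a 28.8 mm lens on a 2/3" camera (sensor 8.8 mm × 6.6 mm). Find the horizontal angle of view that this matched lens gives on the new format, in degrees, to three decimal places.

17.373°

Equal vertical AOV ⇒ f₂ = f₁ · 5.7/6.6 = 28.8 × 0.86364 ≈ 24.8727 mm.
Horizontal AOV on the new format = 2·arctan(7.6 / (2 × 24.8727)) = 2·arctan(0.15278) ≈ 17.3727°.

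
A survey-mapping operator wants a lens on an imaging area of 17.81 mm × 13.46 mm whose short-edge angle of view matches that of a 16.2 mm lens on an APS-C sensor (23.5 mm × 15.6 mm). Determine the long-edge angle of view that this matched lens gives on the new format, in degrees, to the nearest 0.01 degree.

65.00°

Equal short-edge AOV ⇒ f₂ = f₁ · 13.46/15.6 = 16.2 × 0.86282 ≈ 13.9777 mm.
Long-edge AOV on the new format = 2·arctan(17.81 / (2 × 13.9777)) = 2·arctan(0.63709) ≈ 65.0013°.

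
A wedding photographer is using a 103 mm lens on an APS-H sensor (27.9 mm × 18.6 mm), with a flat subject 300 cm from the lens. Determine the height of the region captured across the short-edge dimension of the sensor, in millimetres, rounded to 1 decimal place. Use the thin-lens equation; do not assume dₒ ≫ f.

523.1 mm

dₒ: 300 cm = 3000 mm.
Similar triangles through the lens centre give W/dₒ = h/dᵢ; with 1/f = 1/dₒ + 1/dᵢ this gives W = h·(dₒ − f)/f.
W = 18.6 mm × (3000 − 103) / 103 = 18.6 × 28.1262 ≈ 523.148 mm.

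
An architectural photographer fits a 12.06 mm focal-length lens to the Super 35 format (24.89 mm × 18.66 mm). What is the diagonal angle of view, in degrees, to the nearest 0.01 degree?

104.42°

Sensor diagonal = √(24.89² + 18.66²) = √967.7077 ≈ 31.1080 mm.
Angle of view α = 2·arctan(d/2f) with d = 31.1080 mm and f = 12.06 mm.
d/2f = 1.28972; arctan(1.28972) ≈ 52.2113°, so α ≈ 104.4226°.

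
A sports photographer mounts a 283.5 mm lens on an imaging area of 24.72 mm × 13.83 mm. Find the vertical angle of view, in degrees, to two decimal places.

Angle of view α = 2·arctan(h/2f) with h = 13.83 mm and f = 283.5 mm.
h/2f = 0.02439; arctan(0.02439) ≈ 1.3973°, so α ≈ 2.7945°.

2.79°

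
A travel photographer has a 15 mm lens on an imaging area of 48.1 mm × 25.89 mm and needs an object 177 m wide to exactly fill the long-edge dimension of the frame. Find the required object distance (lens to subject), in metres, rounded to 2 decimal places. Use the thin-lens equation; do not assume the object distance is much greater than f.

55.21 m

W: 177 m = 177000 mm.
Magnification m = w/W = dᵢ/dₒ; combined with 1/f = 1/dₒ + 1/dᵢ this gives dₒ = f·(1 + W/w).
dₒ = 15 mm × (1 + 177000/48.1) = 15 × 3680.8337 ≈ 55212.505 mm = 55.2125 m.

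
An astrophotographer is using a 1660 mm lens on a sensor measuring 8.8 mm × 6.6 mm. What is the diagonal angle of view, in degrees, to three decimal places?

0.380°

Sensor diagonal = √(8.8² + 6.6²) = √121.0000 ≈ 11.0000 mm.
Angle of view α = 2·arctan(d/2f) with d = 11.0000 mm and f = 1660 mm.
d/2f = 0.00331; arctan(0.00331) ≈ 0.1898°, so α ≈ 0.3797°.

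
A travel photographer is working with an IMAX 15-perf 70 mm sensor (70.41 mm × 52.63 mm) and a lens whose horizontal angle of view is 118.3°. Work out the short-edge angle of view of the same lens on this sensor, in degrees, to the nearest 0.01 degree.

102.74°

From the horizontal AOV: f = 70.41 / (2·tan(59.15°)) = 70.41 / 3.34838 ≈ 21.0281 mm.
Short-edge AOV = 2·arctan(52.63 / (2 × 21.0281)) = 2·arctan(1.25142) ≈ 102.7440°.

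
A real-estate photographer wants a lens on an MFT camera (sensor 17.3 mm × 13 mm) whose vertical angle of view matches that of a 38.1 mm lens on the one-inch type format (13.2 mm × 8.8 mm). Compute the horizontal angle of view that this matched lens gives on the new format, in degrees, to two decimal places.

17.47°

Equal vertical AOV ⇒ f₂ = f₁ · 13/8.8 = 38.1 × 1.47727 ≈ 56.2841 mm.
Horizontal AOV on the new format = 2·arctan(17.3 / (2 × 56.2841)) = 2·arctan(0.15368) ≈ 17.4742°.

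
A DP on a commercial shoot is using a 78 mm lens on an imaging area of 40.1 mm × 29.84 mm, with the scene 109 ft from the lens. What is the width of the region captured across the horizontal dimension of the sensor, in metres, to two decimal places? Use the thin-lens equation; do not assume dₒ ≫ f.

dₒ: 109 ft × 304.8 mm/ft = 33223.20 mm.
Similar triangles through the lens centre give W/dₒ = w/dᵢ; with 1/f = 1/dₒ + 1/dᵢ this gives W = w·(dₒ − f)/f.
W = 40.1 mm × (33223.2 − 78) / 78 = 40.1 × 424.9384 ≈ 17040.032 mm = 17.04 m.

17.04 m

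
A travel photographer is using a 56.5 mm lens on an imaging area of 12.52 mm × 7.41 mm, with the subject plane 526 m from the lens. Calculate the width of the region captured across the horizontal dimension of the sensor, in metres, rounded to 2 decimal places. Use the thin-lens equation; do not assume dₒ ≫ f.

116.55 m

dₒ: 526 m = 526000 mm.
Similar triangles through the lens centre give W/dₒ = w/dᵢ; with 1/f = 1/dₒ + 1/dᵢ this gives W = w·(dₒ − f)/f.
W = 12.52 mm × (526000 − 56.5) / 56.5 = 12.52 × 9308.7345 ≈ 116545.356 mm = 116.545 m.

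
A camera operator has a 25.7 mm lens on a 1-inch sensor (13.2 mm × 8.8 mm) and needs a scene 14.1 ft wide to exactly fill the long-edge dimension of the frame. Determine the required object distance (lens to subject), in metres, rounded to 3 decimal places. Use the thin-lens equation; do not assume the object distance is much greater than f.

W: 14.1 ft × 304.8 mm/ft = 4297.68 mm.
Magnification m = w/W = dᵢ/dₒ; combined with 1/f = 1/dₒ + 1/dᵢ this gives dₒ = f·(1 + W/w).
dₒ = 25.7 mm × (1 + 4297.68/13.2) = 25.7 × 326.5818 ≈ 8393.152 mm = 8.39315 m.

8.393 m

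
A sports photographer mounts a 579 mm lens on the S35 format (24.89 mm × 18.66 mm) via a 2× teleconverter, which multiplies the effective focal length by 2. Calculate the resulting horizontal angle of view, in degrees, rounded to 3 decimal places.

Effective focal length f = 579 × 2 = 1158 mm.
α = 2·arctan(24.89 / (2 × 1158)) = 2·arctan(0.01075) ≈ 1.2315°.

1.231°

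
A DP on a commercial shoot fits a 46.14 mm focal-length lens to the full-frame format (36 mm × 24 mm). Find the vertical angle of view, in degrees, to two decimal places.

29.16°

Angle of view α = 2·arctan(h/2f) with h = 24 mm and f = 46.14 mm.
h/2f = 0.26008; arctan(0.26008) ≈ 14.5784°, so α ≈ 29.1568°.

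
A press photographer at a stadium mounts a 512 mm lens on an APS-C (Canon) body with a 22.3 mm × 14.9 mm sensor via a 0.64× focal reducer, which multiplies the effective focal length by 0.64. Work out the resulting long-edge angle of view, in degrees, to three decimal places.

3.898°

Effective focal length f = 512 × 0.64 = 327.68 mm.
α = 2·arctan(22.3 / (2 × 327.68)) = 2·arctan(0.03403) ≈ 3.8977°.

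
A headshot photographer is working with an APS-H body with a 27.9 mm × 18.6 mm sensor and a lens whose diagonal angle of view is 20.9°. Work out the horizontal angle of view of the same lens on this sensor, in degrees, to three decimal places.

17.449°

Sensor diagonal = √(27.9² + 18.6²) = √1124.3700 ≈ 33.5316 mm.
From the diagonal AOV: f = 33.5316 / (2·tan(10.45°)) = 33.5316 / 0.36887 ≈ 90.9029 mm.
Horizontal AOV = 2·arctan(27.9 / (2 × 90.9029)) = 2·arctan(0.15346) ≈ 17.4491°.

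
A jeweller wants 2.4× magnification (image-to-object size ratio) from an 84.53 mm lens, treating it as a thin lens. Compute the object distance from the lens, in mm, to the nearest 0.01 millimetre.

With m = dᵢ/dₒ and 1/f = 1/dₒ + 1/dᵢ, substituting dᵢ = m·dₒ gives 1/f = (1 + 1/m)/dₒ, hence dₒ = f·(1 + 1/m).
dₒ = 84.53 × (1 + 1/2.4) = 84.53 × 1.41667 ≈ 119.751 mm.

119.75 mm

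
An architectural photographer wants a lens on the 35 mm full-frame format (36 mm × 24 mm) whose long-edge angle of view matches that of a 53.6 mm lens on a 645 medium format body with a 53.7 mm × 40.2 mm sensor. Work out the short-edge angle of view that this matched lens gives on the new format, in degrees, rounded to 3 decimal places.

36.934°

Equal long-edge AOV ⇒ f₂ = f₁ · 36/53.7 = 53.6 × 0.67039 ≈ 35.9330 mm.
Short-edge AOV on the new format = 2·arctan(24 / (2 × 35.9330)) = 2·arctan(0.33396) ≈ 36.9340°.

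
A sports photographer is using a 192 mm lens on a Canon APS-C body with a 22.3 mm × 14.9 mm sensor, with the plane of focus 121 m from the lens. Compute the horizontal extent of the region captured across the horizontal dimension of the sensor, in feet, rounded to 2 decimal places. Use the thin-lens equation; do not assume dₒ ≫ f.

dₒ: 121 m = 121000 mm.
Similar triangles through the lens centre give W/dₒ = w/dᵢ; with 1/f = 1/dₒ + 1/dᵢ this gives W = w·(dₒ − f)/f.
W = 22.3 mm × (121000 − 192) / 192 = 22.3 × 629.2083 ≈ 14031.346 mm = 14031.346/304.8 ft = 46.0346 ft.

46.03 ft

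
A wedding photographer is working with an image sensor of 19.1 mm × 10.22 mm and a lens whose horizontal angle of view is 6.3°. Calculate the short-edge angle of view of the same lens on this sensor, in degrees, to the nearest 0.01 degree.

From the horizontal AOV: f = 19.1 / (2·tan(3.15°)) = 19.1 / 0.11007 ≈ 173.5312 mm.
Short-edge AOV = 2·arctan(10.22 / (2 × 173.5312)) = 2·arctan(0.02945) ≈ 3.3734°.

3.37°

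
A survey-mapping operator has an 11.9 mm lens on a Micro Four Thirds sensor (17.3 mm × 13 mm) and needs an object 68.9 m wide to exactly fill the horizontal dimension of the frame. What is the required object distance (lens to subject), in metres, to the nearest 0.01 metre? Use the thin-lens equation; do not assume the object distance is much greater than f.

47.41 m

W: 68.9 m = 68900 mm.
Magnification m = w/W = dᵢ/dₒ; combined with 1/f = 1/dₒ + 1/dᵢ this gives dₒ = f·(1 + W/w).
dₒ = 11.9 mm × (1 + 68900/17.3) = 11.9 × 3983.6590 ≈ 47405.542 mm = 47.4055 m.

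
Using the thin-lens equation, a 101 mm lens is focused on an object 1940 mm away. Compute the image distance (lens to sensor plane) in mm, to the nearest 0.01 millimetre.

106.55 mm

1/dᵢ = 1/f − 1/dₒ = 1/101 − 1/1940 = 0.0093855 mm⁻¹.
dᵢ = 1/0.0093855 ≈ 106.5470 mm.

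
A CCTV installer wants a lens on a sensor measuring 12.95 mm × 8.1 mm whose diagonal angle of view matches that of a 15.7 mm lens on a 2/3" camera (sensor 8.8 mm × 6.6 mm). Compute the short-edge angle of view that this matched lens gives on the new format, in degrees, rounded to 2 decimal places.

Sensor diagonal = √(8.8² + 6.6²) = √121.0000 ≈ 11.0000 mm.
Sensor diagonal = √(12.95² + 8.1²) = √233.3125 ≈ 15.2746 mm.
Equal diagonal AOV ⇒ f₂ = f₁ · 15.2746/11.0000 = 15.7 × 1.38860 ≈ 21.8010 mm.
Short-edge AOV on the new format = 2·arctan(8.1 / (2 × 21.8010)) = 2·arctan(0.18577) ≈ 21.0479°.

21.05°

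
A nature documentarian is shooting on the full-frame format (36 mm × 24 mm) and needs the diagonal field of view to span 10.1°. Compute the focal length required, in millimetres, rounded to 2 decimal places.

Sensor diagonal = √(36² + 24²) = √1872.0000 ≈ 43.2666 mm.
From α = 2·arctan(d/2f) we get f = d / (2·tan(α/2)).
With d = 43.2666 mm and α/2 = 5.05°, tan(α/2) ≈ 0.08837, so f ≈ 43.2666 / 0.17674 ≈ 244.8091 mm.

244.81 mm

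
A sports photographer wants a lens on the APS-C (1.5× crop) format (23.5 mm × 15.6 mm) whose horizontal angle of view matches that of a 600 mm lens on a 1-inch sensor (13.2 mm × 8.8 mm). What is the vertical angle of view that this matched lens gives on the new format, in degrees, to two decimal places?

Equal horizontal AOV ⇒ f₂ = f₁ · 23.5/13.2 = 600 × 1.78030 ≈ 1068.1818 mm.
Vertical AOV on the new format = 2·arctan(15.6 / (2 × 1068.1818)) = 2·arctan(0.00730) ≈ 0.8367°.

0.84°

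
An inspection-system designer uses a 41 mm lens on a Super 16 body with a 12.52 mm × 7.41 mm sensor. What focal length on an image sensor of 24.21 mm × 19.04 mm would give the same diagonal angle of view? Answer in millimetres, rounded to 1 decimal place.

86.8 mm

Sensor diagonal = √(12.52² + 7.41²) = √211.6585 ≈ 14.5485 mm.
Sensor diagonal = √(24.21² + 19.04²) = √948.6457 ≈ 30.8001 mm.
Equal angle of view means equal diagonal/f ratio, so f₂ = f₁ · (diagonal₂/diagonal₁) = 41 × 30.8001/14.5485.
f₂ = 41 × 2.11706 ≈ 86.800 mm.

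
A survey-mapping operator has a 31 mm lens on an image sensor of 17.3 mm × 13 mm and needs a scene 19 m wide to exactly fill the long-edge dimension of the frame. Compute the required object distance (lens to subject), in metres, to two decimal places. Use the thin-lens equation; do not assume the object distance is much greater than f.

W: 19 m = 19000 mm.
Magnification m = w/W = dᵢ/dₒ; combined with 1/f = 1/dₒ + 1/dᵢ this gives dₒ = f·(1 + W/w).
dₒ = 31 mm × (1 + 19000/17.3) = 31 × 1099.2659 ≈ 34077.243 mm = 34.0772 m.

34.08 m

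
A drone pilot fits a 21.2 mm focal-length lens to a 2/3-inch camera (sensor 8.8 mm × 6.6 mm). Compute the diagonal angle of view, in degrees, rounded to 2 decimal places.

29.09°

Sensor diagonal = √(8.8² + 6.6²) = √121.0000 ≈ 11.0000 mm.
Angle of view α = 2·arctan(d/2f) with d = 11.0000 mm and f = 21.2 mm.
d/2f = 0.25943; arctan(0.25943) ≈ 14.5438°, so α ≈ 29.0877°.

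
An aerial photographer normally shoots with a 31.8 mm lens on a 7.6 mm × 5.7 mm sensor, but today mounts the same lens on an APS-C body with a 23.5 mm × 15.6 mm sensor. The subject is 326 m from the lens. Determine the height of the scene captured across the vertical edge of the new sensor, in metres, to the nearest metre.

160 m

The focal length stays 31.8 mm; the relevant sensor dimension is now h = 15.6 mm. Object distance dₒ = 326 m = 326000 mm.
Thin-lens field height W = h·(dₒ − f)/f = 15.6 × (326000 − 31.8)/31.8 ≈ 159908.928 mm = 159.909 m.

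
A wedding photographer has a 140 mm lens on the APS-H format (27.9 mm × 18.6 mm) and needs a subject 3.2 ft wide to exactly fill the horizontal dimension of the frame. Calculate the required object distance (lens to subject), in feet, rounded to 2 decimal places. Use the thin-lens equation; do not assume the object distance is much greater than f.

16.52 ft

W: 3.2 ft × 304.8 mm/ft = 975.36 mm.
Magnification m = w/W = dᵢ/dₒ; combined with 1/f = 1/dₒ + 1/dᵢ this gives dₒ = f·(1 + W/w).
dₒ = 140 mm × (1 + 975.36/27.9) = 140 × 35.9591 ≈ 5034.279 mm = 5034.279/304.8 ft = 16.5167 ft.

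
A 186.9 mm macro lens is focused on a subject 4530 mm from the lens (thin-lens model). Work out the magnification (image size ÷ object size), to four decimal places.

0.0430×

Thin lens: 1/f = 1/dₒ + 1/dᵢ → 1/dᵢ = 1/186.9 − 1/4530 = 0.0051297 mm⁻¹, so dᵢ ≈ 194.9430 mm.
Magnification m = dᵢ/dₒ = 194.9430/4530 ≈ 0.04303.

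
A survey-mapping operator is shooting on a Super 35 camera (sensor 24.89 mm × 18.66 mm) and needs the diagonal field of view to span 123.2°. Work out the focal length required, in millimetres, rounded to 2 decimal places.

Sensor diagonal = √(24.89² + 18.66²) = √967.7077 ≈ 31.1080 mm.
From α = 2·arctan(d/2f) we get f = d / (2·tan(α/2)).
With d = 31.1080 mm and α/2 = 61.6°, tan(α/2) ≈ 1.84946, so f ≈ 31.1080 / 3.69892 ≈ 8.4100 mm.

8.41 mm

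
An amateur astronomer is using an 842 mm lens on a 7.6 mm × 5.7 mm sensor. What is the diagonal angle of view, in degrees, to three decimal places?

Sensor diagonal = √(7.6² + 5.7²) = √90.2500 ≈ 9.5000 mm.
Angle of view α = 2·arctan(d/2f) with d = 9.5000 mm and f = 842 mm.
d/2f = 0.00564; arctan(0.00564) ≈ 0.3232°, so α ≈ 0.6464°.

0.646°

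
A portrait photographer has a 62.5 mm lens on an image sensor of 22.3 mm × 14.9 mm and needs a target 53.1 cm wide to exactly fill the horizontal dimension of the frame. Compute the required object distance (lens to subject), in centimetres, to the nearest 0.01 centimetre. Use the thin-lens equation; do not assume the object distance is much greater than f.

W: 53.1 cm = 531 mm.
Magnification m = w/W = dᵢ/dₒ; combined with 1/f = 1/dₒ + 1/dᵢ this gives dₒ = f·(1 + W/w).
dₒ = 62.5 mm × (1 + 531/22.3) = 62.5 × 24.8117 ≈ 1550.729 mm = 155.073 cm.

155.07 cm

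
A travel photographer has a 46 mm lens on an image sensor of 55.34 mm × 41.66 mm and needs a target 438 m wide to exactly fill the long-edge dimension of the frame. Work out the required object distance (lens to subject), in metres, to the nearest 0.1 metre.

W: 438 m = 438000 mm.
Magnification m = w/W = dᵢ/dₒ; combined with 1/f = 1/dₒ + 1/dᵢ this gives dₒ = f·(1 + W/w).
dₒ = 46 mm × (1 + 438000/55.34) = 46 × 7915.7091 ≈ 364122.617 mm = 364.123 m.

364.1 m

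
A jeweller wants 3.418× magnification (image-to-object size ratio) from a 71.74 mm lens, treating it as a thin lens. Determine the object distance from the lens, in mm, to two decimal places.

With m = dᵢ/dₒ and 1/f = 1/dₒ + 1/dᵢ, substituting dᵢ = m·dₒ gives 1/f = (1 + 1/m)/dₒ, hence dₒ = f·(1 + 1/m).
dₒ = 71.74 × (1 + 1/3.418) = 71.74 × 1.29257 ≈ 92.729 mm.

92.73 mm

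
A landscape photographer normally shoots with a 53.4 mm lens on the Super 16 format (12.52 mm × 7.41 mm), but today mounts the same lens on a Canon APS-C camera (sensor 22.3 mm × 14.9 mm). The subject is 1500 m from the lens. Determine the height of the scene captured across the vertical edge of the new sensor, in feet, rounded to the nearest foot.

1373 ft

The focal length stays 53.4 mm; the relevant sensor dimension is now h = 14.9 mm. Object distance dₒ = 1500 m = 1.5e+06 mm.
Thin-lens field height W = h·(dₒ − f)/f = 14.9 × (1.5e+06 − 53.4)/53.4 ≈ 418524.426 mm = 418524.426/304.8 ft = 1373.11 ft.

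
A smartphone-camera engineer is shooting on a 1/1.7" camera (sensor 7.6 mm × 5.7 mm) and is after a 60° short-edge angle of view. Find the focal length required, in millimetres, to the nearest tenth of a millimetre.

4.9 mm

From α = 2·arctan(h/2f) we get f = h / (2·tan(α/2)).
With h = 5.7 mm and α/2 = 30°, tan(α/2) ≈ 0.57735, so f ≈ 5.7 / 1.15470 ≈ 4.9363 mm.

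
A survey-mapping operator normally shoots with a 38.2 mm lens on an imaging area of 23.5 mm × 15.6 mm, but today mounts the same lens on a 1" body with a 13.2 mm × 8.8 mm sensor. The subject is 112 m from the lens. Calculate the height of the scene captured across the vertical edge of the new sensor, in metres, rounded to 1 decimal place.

The focal length stays 38.2 mm; the relevant sensor dimension is now h = 8.8 mm. Object distance dₒ = 112 m = 112000 mm.
Thin-lens field height W = h·(dₒ − f)/f = 8.8 × (112000 − 38.2)/38.2 ≈ 25792.247 mm = 25.7922 m.

25.8 m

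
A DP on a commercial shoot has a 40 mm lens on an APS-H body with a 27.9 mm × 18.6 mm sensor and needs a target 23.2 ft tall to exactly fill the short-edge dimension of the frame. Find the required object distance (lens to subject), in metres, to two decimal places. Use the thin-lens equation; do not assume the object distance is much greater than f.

W: 23.2 ft × 304.8 mm/ft = 7071.36 mm.
Magnification m = h/W = dᵢ/dₒ; combined with 1/f = 1/dₒ + 1/dᵢ this gives dₒ = f·(1 + W/h).
dₒ = 40 mm × (1 + 7071.36/18.6) = 40 × 381.1806 ≈ 15247.225 mm = 15.2472 m.

15.25 m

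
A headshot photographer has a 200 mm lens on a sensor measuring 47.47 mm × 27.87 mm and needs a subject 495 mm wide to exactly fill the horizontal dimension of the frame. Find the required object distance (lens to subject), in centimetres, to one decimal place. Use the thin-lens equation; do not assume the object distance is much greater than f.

228.6 cm

Magnification m = w/W = dᵢ/dₒ; combined with 1/f = 1/dₒ + 1/dᵢ this gives dₒ = f·(1 + W/w).
dₒ = 200 mm × (1 + 495/47.47) = 200 × 11.4276 ≈ 2285.528 mm = 228.553 cm.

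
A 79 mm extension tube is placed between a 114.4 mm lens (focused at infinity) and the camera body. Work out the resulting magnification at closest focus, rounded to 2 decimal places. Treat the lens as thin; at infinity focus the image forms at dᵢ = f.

0.69×

The tube moves the image plane from f to f + e, so dᵢ = 114.4 + 79 = 193.4 mm. Focus is achieved when 1/f = 1/dₒ + 1/dᵢ, giving dₒ = 1/(1/f − 1/(f+e)).
Magnification m = dᵢ/dₒ = (f+e)·(1/f − 1/(f+e)) = e/f = 79/114.4 ≈ 0.6906.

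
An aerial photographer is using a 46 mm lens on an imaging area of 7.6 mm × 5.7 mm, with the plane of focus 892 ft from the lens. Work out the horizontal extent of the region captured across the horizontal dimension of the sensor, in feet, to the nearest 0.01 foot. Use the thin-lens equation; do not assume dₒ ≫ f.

dₒ: 892 ft × 304.8 mm/ft = 271881.59 mm.
Similar triangles through the lens centre give W/dₒ = w/dᵢ; with 1/f = 1/dₒ + 1/dᵢ this gives W = w·(dₒ − f)/f.
W = 7.6 mm × (271882 − 46) / 46 = 7.6 × 5909.4694 ≈ 44911.967 mm = 44911.967/304.8 ft = 147.349 ft.

147.35 ft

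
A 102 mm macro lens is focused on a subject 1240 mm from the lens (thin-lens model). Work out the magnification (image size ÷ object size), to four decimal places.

0.0896×

Thin lens: 1/f = 1/dₒ + 1/dᵢ → 1/dᵢ = 1/102 − 1/1240 = 0.0089975 mm⁻¹, so dᵢ ≈ 111.1424 mm.
Magnification m = dᵢ/dₒ = 111.1424/1240 ≈ 0.08963.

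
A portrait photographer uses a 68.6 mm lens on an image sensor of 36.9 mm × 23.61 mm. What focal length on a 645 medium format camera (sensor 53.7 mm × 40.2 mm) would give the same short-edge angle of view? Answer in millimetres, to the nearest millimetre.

Equal angle of view means equal height/f ratio, so f₂ = f₁ · (height₂/height₁) = 68.6 × 40.2/23.61.
f₂ = 68.6 × 1.70267 ≈ 116.803 mm.

117 mm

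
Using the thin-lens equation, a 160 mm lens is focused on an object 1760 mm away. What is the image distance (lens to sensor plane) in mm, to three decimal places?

1/dᵢ = 1/f − 1/dₒ = 1/160 − 1/1760 = 0.0056818 mm⁻¹.
dᵢ = 1/0.0056818 ≈ 176.0000 mm.

176.000 mm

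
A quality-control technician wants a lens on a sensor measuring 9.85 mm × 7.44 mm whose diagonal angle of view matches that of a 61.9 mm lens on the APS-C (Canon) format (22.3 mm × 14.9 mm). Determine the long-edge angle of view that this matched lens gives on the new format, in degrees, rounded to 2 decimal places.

19.62°

Sensor diagonal = √(22.3² + 14.9²) = √719.3000 ≈ 26.8198 mm.
Sensor diagonal = √(9.85² + 7.44²) = √152.3761 ≈ 12.3441 mm.
Equal diagonal AOV ⇒ f₂ = f₁ · 12.3441/26.8198 = 61.9 × 0.46026 ≈ 28.4901 mm.
Long-edge AOV on the new format = 2·arctan(9.85 / (2 × 28.4901)) = 2·arctan(0.17287) ≈ 19.6152°.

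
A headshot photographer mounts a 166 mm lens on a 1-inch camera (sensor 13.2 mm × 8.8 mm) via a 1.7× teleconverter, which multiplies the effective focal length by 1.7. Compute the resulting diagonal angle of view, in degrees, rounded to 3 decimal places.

Effective focal length f = 166 × 1.7 = 282.2 mm.
Sensor diagonal = √(13.2² + 8.8²) = √251.6800 ≈ 15.8644 mm.
α = 2·arctan(15.864 / (2 × 282.2)) = 2·arctan(0.02811) ≈ 3.2201°.

3.220°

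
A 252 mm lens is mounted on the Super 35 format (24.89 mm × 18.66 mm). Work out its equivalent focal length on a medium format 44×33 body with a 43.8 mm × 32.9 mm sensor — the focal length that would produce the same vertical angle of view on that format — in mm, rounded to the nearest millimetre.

Equal angle of view means equal height/f ratio, so f₂ = f₁ · (height₂/height₁) = 252 × 32.9/18.66.
f₂ = 252 × 1.76313 ≈ 444.309 mm.

444 mm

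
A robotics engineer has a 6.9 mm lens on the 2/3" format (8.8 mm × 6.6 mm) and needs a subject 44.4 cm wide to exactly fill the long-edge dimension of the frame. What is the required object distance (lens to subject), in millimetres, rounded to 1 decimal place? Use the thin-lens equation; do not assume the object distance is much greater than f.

355.0 mm

W: 44.4 cm = 444 mm.
Magnification m = w/W = dᵢ/dₒ; combined with 1/f = 1/dₒ + 1/dᵢ this gives dₒ = f·(1 + W/w).
dₒ = 6.9 mm × (1 + 444/8.8) = 6.9 × 51.4545 ≈ 355.036 mm.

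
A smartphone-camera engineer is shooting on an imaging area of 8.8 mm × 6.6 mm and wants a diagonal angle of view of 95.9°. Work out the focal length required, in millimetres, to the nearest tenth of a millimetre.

Sensor diagonal = √(8.8² + 6.6²) = √121.0000 ≈ 11.0000 mm.
From α = 2·arctan(d/2f) we get f = d / (2·tan(α/2)).
With d = 11.0000 mm and α/2 = 47.95°, tan(α/2) ≈ 1.10867, so f ≈ 11.0000 / 2.21733 ≈ 4.9609 mm.

5.0 mm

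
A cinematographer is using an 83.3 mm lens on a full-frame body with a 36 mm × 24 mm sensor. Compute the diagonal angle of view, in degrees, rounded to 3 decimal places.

29.117°

Sensor diagonal = √(36² + 24²) = √1872.0000 ≈ 43.2666 mm.
Angle of view α = 2·arctan(d/2f) with d = 43.2666 mm and f = 83.3 mm.
d/2f = 0.25970; arctan(0.25970) ≈ 14.5583°, so α ≈ 29.1166°.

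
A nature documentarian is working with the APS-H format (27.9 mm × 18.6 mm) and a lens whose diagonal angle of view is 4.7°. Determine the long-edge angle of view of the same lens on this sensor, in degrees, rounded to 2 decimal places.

Sensor diagonal = √(27.9² + 18.6²) = √1124.3700 ≈ 33.5316 mm.
From the diagonal AOV: f = 33.5316 / (2·tan(2.35°)) = 33.5316 / 0.08208 ≈ 408.5411 mm.
Long-edge AOV = 2·arctan(27.9 / (2 × 408.5411)) = 2·arctan(0.03415) ≈ 3.9113°.

3.91°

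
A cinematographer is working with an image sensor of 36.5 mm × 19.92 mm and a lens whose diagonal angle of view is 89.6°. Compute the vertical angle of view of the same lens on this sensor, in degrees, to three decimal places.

Sensor diagonal = √(36.5² + 19.92²) = √1729.0564 ≈ 41.5819 mm.
From the diagonal AOV: f = 41.5819 / (2·tan(44.8°)) = 41.5819 / 1.98609 ≈ 20.9366 mm.
Vertical AOV = 2·arctan(19.92 / (2 × 20.9366)) = 2·arctan(0.47572) ≈ 50.8829°.

50.883°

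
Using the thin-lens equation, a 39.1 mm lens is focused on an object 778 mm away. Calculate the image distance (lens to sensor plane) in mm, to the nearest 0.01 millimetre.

1/dᵢ = 1/f − 1/dₒ = 1/39.1 − 1/778 = 0.0242901 mm⁻¹.
dᵢ = 1/0.0242901 ≈ 41.1690 mm.

41.17 mm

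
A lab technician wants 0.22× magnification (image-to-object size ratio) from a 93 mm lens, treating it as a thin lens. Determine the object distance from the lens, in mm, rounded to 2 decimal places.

515.73 mm

With m = dᵢ/dₒ and 1/f = 1/dₒ + 1/dᵢ, substituting dᵢ = m·dₒ gives 1/f = (1 + 1/m)/dₒ, hence dₒ = f·(1 + 1/m).
dₒ = 93 × (1 + 1/0.22) = 93 × 5.54545 ≈ 515.727 mm.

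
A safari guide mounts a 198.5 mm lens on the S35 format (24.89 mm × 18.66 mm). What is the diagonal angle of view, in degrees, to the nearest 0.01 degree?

Sensor diagonal = √(24.89² + 18.66²) = √967.7077 ≈ 31.1080 mm.
Angle of view α = 2·arctan(d/2f) with d = 31.1080 mm and f = 198.5 mm.
d/2f = 0.07836; arctan(0.07836) ≈ 4.4804°, so α ≈ 8.9608°.

8.96°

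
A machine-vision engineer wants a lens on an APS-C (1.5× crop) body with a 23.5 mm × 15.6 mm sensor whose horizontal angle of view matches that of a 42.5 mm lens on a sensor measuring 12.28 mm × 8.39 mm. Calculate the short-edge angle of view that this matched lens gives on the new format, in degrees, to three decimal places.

10.956°

Equal horizontal AOV ⇒ f₂ = f₁ · 23.5/12.28 = 42.5 × 1.91368 ≈ 81.3314 mm.
Short-edge AOV on the new format = 2·arctan(15.6 / (2 × 81.3314)) = 2·arctan(0.09590) ≈ 10.9563°.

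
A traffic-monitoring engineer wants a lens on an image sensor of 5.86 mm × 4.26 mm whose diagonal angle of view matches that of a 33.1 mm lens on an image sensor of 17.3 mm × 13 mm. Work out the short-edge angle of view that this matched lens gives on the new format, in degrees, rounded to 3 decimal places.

21.761°

Sensor diagonal = √(17.3² + 13²) = √468.2900 ≈ 21.6400 mm.
Sensor diagonal = √(5.86² + 4.26²) = √52.4872 ≈ 7.2448 mm.
Equal diagonal AOV ⇒ f₂ = f₁ · 7.2448/21.6400 = 33.1 × 0.33479 ≈ 11.0815 mm.
Short-edge AOV on the new format = 2·arctan(4.26 / (2 × 11.0815)) = 2·arctan(0.19221) ≈ 21.7606°.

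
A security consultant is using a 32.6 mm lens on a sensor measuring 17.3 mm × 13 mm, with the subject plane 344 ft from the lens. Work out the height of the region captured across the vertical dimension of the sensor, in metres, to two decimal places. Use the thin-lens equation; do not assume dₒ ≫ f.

41.80 m

dₒ: 344 ft × 304.8 mm/ft = 104851.20 mm.
Similar triangles through the lens centre give W/dₒ = h/dᵢ; with 1/f = 1/dₒ + 1/dᵢ this gives W = h·(dₒ − f)/f.
W = 13 mm × (104851 − 32.6) / 32.6 = 13 × 3215.2944 ≈ 41798.827 mm = 41.7988 m.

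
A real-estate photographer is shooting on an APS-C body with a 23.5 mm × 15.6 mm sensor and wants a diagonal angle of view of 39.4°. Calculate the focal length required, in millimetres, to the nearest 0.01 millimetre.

39.39 mm

Sensor diagonal = √(23.5² + 15.6²) = √795.6100 ≈ 28.2066 mm.
From α = 2·arctan(d/2f) we get f = d / (2·tan(α/2)).
With d = 28.2066 mm and α/2 = 19.7°, tan(α/2) ≈ 0.35805, so f ≈ 28.2066 / 0.71610 ≈ 39.3889 mm.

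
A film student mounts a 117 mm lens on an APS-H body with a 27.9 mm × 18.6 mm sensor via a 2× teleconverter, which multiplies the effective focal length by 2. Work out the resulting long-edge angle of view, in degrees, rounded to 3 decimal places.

Effective focal length f = 117 × 2 = 234 mm.
α = 2·arctan(27.9 / (2 × 234)) = 2·arctan(0.05962) ≈ 6.8233°.

6.823°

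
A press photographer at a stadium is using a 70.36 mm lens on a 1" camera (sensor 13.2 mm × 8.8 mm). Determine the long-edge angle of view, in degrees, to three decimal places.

Angle of view α = 2·arctan(w/2f) with w = 13.2 mm and f = 70.36 mm.
w/2f = 0.09380; arctan(0.09380) ≈ 5.3589°, so α ≈ 10.7177°.

10.718°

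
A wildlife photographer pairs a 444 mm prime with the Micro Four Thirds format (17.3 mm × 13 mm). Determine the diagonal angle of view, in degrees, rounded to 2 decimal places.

Sensor diagonal = √(17.3² + 13²) = √468.2900 ≈ 21.6400 mm.
Angle of view α = 2·arctan(d/2f) with d = 21.6400 mm and f = 444 mm.
d/2f = 0.02437; arctan(0.02437) ≈ 1.3960°, so α ≈ 2.7920°.

2.79°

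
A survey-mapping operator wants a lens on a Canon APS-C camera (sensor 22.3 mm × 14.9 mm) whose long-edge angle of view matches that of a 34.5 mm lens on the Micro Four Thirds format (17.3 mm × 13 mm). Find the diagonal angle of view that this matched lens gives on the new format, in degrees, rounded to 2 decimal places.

33.56°

Equal long-edge AOV ⇒ f₂ = f₁ · 22.3/17.3 = 34.5 × 1.28902 ≈ 44.4711 mm.
Sensor diagonal = √(22.3² + 14.9²) = √719.3000 ≈ 26.8198 mm.
Diagonal AOV on the new format = 2·arctan(26.8198 / (2 × 44.4711)) = 2·arctan(0.30154) ≈ 33.5605°.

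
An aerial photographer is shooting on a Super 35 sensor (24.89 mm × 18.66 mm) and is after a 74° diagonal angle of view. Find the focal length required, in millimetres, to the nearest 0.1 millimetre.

20.6 mm

Sensor diagonal = √(24.89² + 18.66²) = √967.7077 ≈ 31.1080 mm.
From α = 2·arctan(d/2f) we get f = d / (2·tan(α/2)).
With d = 31.1080 mm and α/2 = 37°, tan(α/2) ≈ 0.75355, so f ≈ 31.1080 / 1.50711 ≈ 20.6409 mm.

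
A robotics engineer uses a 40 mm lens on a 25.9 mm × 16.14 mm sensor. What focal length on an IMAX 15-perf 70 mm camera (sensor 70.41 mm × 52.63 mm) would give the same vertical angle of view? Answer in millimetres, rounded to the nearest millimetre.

Equal angle of view means equal height/f ratio, so f₂ = f₁ · (height₂/height₁) = 40 × 52.63/16.14.
f₂ = 40 × 3.26084 ≈ 130.434 mm.

130 mm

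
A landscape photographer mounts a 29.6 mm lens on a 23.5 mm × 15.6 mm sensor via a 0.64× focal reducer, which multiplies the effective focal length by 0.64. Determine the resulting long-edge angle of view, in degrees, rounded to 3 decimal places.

63.618°

Effective focal length f = 29.6 × 0.64 = 18.944 mm.
α = 2·arctan(23.5 / (2 × 18.944)) = 2·arctan(0.62025) ≈ 63.6184°.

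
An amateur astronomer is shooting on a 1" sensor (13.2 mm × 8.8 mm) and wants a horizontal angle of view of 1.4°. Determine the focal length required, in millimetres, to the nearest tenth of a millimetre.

540.2 mm

From α = 2·arctan(w/2f) we get f = w / (2·tan(α/2)).
With w = 13.2 mm and α/2 = 0.7°, tan(α/2) ≈ 0.01222, so f ≈ 13.2 / 0.02444 ≈ 540.1905 mm.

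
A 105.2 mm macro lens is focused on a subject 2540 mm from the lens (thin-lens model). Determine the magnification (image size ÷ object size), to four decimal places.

Thin lens: 1/f = 1/dₒ + 1/dᵢ → 1/dᵢ = 1/105.2 − 1/2540 = 0.0091120 mm⁻¹, so dᵢ ≈ 109.7454 mm.
Magnification m = dᵢ/dₒ = 109.7454/2540 ≈ 0.04321.

0.0432×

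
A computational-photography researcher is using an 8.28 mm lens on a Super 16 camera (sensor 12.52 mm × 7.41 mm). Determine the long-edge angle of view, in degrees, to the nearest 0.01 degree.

74.18°

Angle of view α = 2·arctan(w/2f) with w = 12.52 mm and f = 8.28 mm.
w/2f = 0.75604; arctan(0.75604) ≈ 37.0907°, so α ≈ 74.1814°.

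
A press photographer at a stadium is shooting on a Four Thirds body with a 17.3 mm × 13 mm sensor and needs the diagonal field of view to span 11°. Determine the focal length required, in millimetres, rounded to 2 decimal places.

Sensor diagonal = √(17.3² + 13²) = √468.2900 ≈ 21.6400 mm.
From α = 2·arctan(d/2f) we get f = d / (2·tan(α/2)).
With d = 21.6400 mm and α/2 = 5.5°, tan(α/2) ≈ 0.09629, so f ≈ 21.6400 / 0.19258 ≈ 112.3700 mm.

112.37 mm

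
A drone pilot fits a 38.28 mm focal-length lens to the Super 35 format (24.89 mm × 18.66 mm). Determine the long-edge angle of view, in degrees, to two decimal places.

Angle of view α = 2·arctan(w/2f) with w = 24.89 mm and f = 38.28 mm.
w/2f = 0.32510; arctan(0.32510) ≈ 18.0096°, so α ≈ 36.0192°.

36.02°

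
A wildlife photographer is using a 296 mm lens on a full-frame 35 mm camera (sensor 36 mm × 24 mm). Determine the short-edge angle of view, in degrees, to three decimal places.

Angle of view α = 2·arctan(h/2f) with h = 24 mm and f = 296 mm.
h/2f = 0.04054; arctan(0.04054) ≈ 2.3215°, so α ≈ 4.6431°.

4.643°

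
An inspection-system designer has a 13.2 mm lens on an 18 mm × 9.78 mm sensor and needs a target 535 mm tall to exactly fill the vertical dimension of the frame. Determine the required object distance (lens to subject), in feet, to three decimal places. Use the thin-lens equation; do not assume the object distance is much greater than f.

Magnification m = h/W = dᵢ/dₒ; combined with 1/f = 1/dₒ + 1/dᵢ this gives dₒ = f·(1 + W/h).
dₒ = 13.2 mm × (1 + 535/9.78) = 13.2 × 55.7035 ≈ 735.286 mm = 735.286/304.8 ft = 2.41236 ft.

2.412 ft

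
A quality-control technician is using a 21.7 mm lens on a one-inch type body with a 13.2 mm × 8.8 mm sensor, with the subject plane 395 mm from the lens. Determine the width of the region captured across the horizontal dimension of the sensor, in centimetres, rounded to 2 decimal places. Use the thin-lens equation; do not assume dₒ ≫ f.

22.71 cm

Similar triangles through the lens centre give W/dₒ = w/dᵢ; with 1/f = 1/dₒ + 1/dᵢ this gives W = w·(dₒ − f)/f.
W = 13.2 mm × (395 − 21.7) / 21.7 = 13.2 × 17.2028 ≈ 227.076 mm = 22.7076 cm.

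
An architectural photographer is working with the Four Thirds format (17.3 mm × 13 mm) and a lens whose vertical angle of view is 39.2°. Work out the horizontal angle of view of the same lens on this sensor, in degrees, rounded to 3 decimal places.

From the vertical AOV: f = 13 / (2·tan(19.6°)) = 13 / 0.71217 ≈ 18.2541 mm.
Horizontal AOV = 2·arctan(17.3 / (2 × 18.2541)) = 2·arctan(0.47387) ≈ 50.7093°.

50.709°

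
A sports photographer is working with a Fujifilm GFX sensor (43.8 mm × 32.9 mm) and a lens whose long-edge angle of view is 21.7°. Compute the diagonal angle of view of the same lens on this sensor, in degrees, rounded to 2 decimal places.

26.96°

From the long-edge AOV: f = 43.8 / (2·tan(10.85°)) = 43.8 / 0.38333 ≈ 114.2620 mm.
Sensor diagonal = √(43.8² + 32.9²) = √3000.8500 ≈ 54.7800 mm.
Diagonal AOV = 2·arctan(54.7800 / (2 × 114.2620)) = 2·arctan(0.23971) ≈ 26.9603°.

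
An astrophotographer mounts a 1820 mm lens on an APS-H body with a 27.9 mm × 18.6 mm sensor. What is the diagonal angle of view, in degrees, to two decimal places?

Sensor diagonal = √(27.9² + 18.6²) = √1124.3700 ≈ 33.5316 mm.
Angle of view α = 2·arctan(d/2f) with d = 33.5316 mm and f = 1820 mm.
d/2f = 0.00921; arctan(0.00921) ≈ 0.5278°, so α ≈ 1.0556°.

1.06°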